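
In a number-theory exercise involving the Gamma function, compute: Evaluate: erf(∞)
erf(∞) = 1 (the error function converges to 1)

Answer: 1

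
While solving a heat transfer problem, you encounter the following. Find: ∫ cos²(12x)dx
Using identity cos²(u)=(1+cos(2u))/2:
∫ (1+cos(24x))/2 dx=x/2+sin(24x)/48+C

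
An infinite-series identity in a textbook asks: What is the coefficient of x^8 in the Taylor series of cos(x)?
cos(x)=Σ (-1)^k x^(2k)/(2k)!
For x^8: (-1)^4/8!=1/40320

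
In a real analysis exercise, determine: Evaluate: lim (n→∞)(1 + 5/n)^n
This is the definition of e^5: lim(1 + 5/n)^n = e^5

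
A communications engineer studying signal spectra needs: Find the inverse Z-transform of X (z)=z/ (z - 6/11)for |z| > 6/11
Standard pair: z/(z-a) <-> a^n * u[n] for causal signals
With a = 6/11: x[n] = (6/11)^n * u[n]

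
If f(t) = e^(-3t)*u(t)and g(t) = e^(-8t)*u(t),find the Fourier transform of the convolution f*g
By the convolution theorem: F{f*g}=F(omega)*G(omega)
F(omega)=1/(3+j*omega), G(omega)=1/(8+j*omega)
F{f*g}=1/((3+j*omega)(8+j*omega))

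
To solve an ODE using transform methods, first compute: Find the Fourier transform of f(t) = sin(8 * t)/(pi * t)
sin(W*t)/(pi*t)=(W/pi)*sinc(W*t/pi) is the impulse response of the ideal low-pass filter with cutoff W (here W=8).
Its Fourier transform is a rectangular function:
F(omega)=1 for |omega| < 8, 0 otherwise

Answer: rect(omega/16) [i.e., 1 for |omega| < 8, 0 otherwise]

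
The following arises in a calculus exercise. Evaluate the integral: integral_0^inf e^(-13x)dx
integral_0^inf e^(-13x) dx=[-1/13 * e^(-13x)]_0^inf
=0 - (-1/13)=1/13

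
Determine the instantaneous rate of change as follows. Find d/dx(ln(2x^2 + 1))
Chain rule: d/dx[ln(u)]=u'/u where u=2x^2+1
u'=4x

Answer: (4x)/(2x^2+1)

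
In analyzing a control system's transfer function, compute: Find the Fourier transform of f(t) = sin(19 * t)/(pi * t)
sin(W * t)/(pi * t)=(W/pi) * sinc(W * t/pi) is the impulse response of the ideal low-pass filter with cutoff W (here W=19).
Its Fourier transform is a rectangular function:
F(omega)=1 for |omega| < 19, 0 otherwise

Answer: rect(omega/38) [i.e., 1 for |omega| < 19, 0 otherwise]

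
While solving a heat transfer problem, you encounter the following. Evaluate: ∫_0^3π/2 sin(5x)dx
Antiderivative: -cos(5x)/5
Evaluate at bounds: [-cos(5·3π/2)/5] - [-cos(5·0)/5]
= (-(0) + (1))/5 = 1/5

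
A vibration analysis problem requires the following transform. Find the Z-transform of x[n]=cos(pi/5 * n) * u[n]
Z{cos(w0 * n) * u[n]} = z(z - cos(w0))/(z^2 - 2z * cos(w0) + 1)
With w0 = pi/5: X(z) = z(z - cos(pi/5))/(z^2 - 2z * cos(pi/5) + 1)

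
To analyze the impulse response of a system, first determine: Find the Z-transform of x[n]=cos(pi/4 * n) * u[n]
Z{cos(w0 * n) * u[n]} = z(z - cos(w0))/(z^2-2z * cos(w0)+1)
With w0 = pi/4: X(z) = z(z - cos(pi/4))/(z^2-2z * cos(pi/4)+1)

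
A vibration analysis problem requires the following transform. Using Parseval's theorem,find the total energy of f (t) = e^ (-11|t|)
Parseval's theorem: E=integral |f(t)|^2 dt=(1/2pi) integral |F(omega)|^2 domega
E=integral_{-inf}^{inf} e^(-22|t|) dt=2*integral_0^inf e^(-22t) dt=2/(2*11)=1/11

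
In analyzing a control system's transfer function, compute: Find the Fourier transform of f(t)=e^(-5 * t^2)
The Fourier transform of a Gaussian e^(-a*t^2) is sqrt(pi/a)*e^(-omega^2/(4a)).
With a=5: F(omega)=sqrt(pi/5)*e^(-omega^2/20)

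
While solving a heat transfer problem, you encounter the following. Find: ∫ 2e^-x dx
Since d/dx[e^-x]=- e^-x, we get -2e^-x+C

Answer: -2e^-x+C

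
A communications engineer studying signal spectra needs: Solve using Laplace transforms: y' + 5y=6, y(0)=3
Take L of both sides: sY(s) - 3 + 5Y(s) = 6/s
Y(s)(s + 5) = 6/s + 3
Y(s) = 6/(s(s + 5)) + 3/(s + 5)
Partial fractions: 6/(s(s + 5)) = (6/5)/s - (6/5)/(s + 5)
So Y(s) = (6/5)/s + (9/5)/(s + 5)
Inverse transform (L^(-1){1/s} = 1, L^(-1){1/(s + 5)} = e^(-5t)):

Answer: y(t) = 6/5 + (9/5)·e^(-5t)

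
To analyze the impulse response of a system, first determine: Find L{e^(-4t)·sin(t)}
First shifting: L{e^(at)f(t)} = F(s-a)
L{sin(t)} = 1/(s²+1)
Shift: 1/((s+4)²+1)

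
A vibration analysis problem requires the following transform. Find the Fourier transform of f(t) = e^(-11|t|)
Using the standard pair: F{e^(-a|t|)} = 2a/(a^2+omega^2)
With a = 11: F(omega) = 22/(121+omega^2)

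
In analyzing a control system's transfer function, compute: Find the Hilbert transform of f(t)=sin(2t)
The Hilbert transform shifts each frequency component by -pi/2.
H{sin(wt)}=-cos(wt)
With w=2: H{sin(2t)}=-cos(2t)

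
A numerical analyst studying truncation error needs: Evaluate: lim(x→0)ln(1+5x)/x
L'Hôpital (0/0): lim 5/(1 + 5x) / 1=5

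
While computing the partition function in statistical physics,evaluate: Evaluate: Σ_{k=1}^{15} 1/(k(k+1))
Partial fractions: 1/(k(k+1))=1/k - 1/(k+1)
Telescoping sum: 1(1-1/16)=1·15/16

Answer: 15/16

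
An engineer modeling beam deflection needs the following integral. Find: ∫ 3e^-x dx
Since d/dx[e^-x]=- e^-x, we get -3e^-x+C

Answer: -3e^-x+C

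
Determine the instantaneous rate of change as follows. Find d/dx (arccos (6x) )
d/dx[arccos(u)] = -u'/√(1-u²), u = 6x, u' = 6

Answer: -6/√(1 - 36x²)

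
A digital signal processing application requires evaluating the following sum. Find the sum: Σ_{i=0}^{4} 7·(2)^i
Geometric series: S=a(1 - r^n)/(1 - r)
a=7, r=2, n=5
S=7(1-32)/-1=217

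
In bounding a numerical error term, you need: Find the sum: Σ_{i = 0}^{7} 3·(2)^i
Geometric series: S = a(1 - r^n)/(1 - r)
a = 3, r = 2, n = 8
S = 3(1-256)/-1 = 765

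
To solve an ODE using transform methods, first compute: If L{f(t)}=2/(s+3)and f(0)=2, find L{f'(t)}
L{f'(t)} = s·F(s) - f(0) = 2s/(s+3)-2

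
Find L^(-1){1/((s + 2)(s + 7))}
Partial fractions: 1/((s+2)(s+7)) = A/(s+2)+B/(s+7)
Cover-up: A = 1/(s+7)|_{s = -2} = 1/5; B = 1/(s+2)|_{s = -7} = -1/5
L^(-1) = (1/5)e^(-2t) - (1/5)e^(-7t)

Answer: (1/5)(e^(-2t) - e^(-7t))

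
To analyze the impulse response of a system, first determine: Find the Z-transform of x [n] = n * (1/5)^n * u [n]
Using the property Z{n*a^n*u[n]}=az/(z-a)^2
With a=1/5: X(z)=(1/5)z/(z - 1/5)^2, |z| > 1/5

Answer: (1/5)z/(z - 1/5)^2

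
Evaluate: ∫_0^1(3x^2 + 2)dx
Step 1: Find antiderivative F(x)=x^3+2x
Step 2: F(1) - F(0)=3 - (0)=3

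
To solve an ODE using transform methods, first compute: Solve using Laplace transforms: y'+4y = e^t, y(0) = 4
Take L: sY - 4 + 4Y=1/(s-1)
Y(s + 4)=1/(s-1) + 4
Y=1/((s-1)(s + 4)) + 4/(s + 4)
Partial fractions: 1/((s-1)(s + 4))=(1/5)/(s-1) - (1/5)/(s + 4)
So Y=(1/5)/(s-1) + (19/5)/(s + 4)
Inverse Laplace transform (L^(-1){1/(s-1)}=e^t, L^(-1){1/(s + 4)}=e^(-4t)):

Answer: y(t)=(1/5)·e^t + (19/5)·e^(-4t)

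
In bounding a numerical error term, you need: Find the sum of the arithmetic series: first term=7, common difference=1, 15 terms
Last term: a_n = 7+(15-1)·1 = 21
Sum = n(a_1+a_n)/2 = 15(7+21)/2 = 210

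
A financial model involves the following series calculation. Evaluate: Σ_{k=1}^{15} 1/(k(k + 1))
Partial fractions: 1/(k(k+1))=1/k - 1/(k+1)
Telescoping sum: 1(1-1/16)=1·15/16

Answer: 15/16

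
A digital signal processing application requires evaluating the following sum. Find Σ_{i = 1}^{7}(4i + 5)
= 4·Σ i+5·7 = 4·28+35 = 147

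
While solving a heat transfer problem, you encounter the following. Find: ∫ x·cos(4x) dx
By parts: u = x, dv = cos(4x) dx
du = dx, v = sin(4x)/4
= x·sin(4x)/4+cos(4x)/4²+C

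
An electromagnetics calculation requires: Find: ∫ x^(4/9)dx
Power rule: ∫ x^(4/9) dx = x^(13/9)/(13/9) + C

Answer: (9/13)·x^(13/9) + C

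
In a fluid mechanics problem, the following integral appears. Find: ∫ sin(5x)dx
Using substitution u=5x: ∫ sin(u) du/5=-cos(u)/5 + C

Answer: (-1/5)cos(5x) + C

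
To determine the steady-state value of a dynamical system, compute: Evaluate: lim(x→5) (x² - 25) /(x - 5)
Factor: (x² - 25) = (x-5)(x+5)
Cancel (x-5): lim(x→5) (x+5) = 10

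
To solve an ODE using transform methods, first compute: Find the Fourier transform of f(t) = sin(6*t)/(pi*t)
sin(W*t)/(pi*t) = (W/pi)*sinc(W*t/pi) is the impulse response of the ideal low-pass filter with cutoff W (here W = 6).
Its Fourier transform is a rectangular function:
F(omega) = 1 for |omega| < 6, 0 otherwise

Answer: rect(omega/12) [i.e., 1 for |omega| < 6, 0 otherwise]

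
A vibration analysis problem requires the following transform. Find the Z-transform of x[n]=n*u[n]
Standard pair: Z{n * u[n]}=z/(z-1)^2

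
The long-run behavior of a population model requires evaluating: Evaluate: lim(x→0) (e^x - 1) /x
L'Hôpital (0/0): lim e^x/1=1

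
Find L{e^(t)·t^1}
First shifting: L{e^(at)f(t)} = F(s-a)
L{t^1} = 1/s^2
Shift s → s-1: 1/(s-1)^2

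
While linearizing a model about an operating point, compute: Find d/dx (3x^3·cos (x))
Product rule: (fg)'=f'g+fg'
f=3x^3, f'=9x^2
g=cos(x), g'=-sin(x)

Answer: 9x^2·cos(x)-3x^3·sin(x)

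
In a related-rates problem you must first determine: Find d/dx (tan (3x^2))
Chain rule: d/dx[tan(u)]=sec²(u)·u' where u=3x^2
u'=6x

Answer: 6x·sec²(3x^2)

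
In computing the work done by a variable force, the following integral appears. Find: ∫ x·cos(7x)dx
By parts: u = x, dv = cos(7x) dx
du = dx, v = sin(7x)/7
= x·sin(7x)/7 + cos(7x)/7² + C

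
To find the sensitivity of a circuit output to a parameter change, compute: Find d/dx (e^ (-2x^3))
Chain rule: d/dx[e^u] = e^u · u' where u = -2x^3
u' = -6x^2

Answer: -6x^2·e^(-2x^3)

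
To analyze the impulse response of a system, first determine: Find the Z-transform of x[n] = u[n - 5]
Using the time-shift property: Z{u[n-5]} = z^(-5)*z/(z-1)
= z^(-4)/(z-1)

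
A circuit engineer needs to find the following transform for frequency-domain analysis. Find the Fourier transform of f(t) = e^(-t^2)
The Fourier transform of a Gaussian e^(-t^2) is sqrt(pi)*e^(-omega^2/4).
With a = 1: F(omega) = sqrt(pi)*e^(-omega^2/4)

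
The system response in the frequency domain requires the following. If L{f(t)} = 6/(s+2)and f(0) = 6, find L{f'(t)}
L{f'(t)}=s·F(s) - f(0)=6s/(s + 2) - 6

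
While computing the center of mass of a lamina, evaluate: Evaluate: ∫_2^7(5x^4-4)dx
Step 1: Find antiderivative F(x)=x^5-4x
Step 2: F(7) - F(2)=16779 - (24)=16755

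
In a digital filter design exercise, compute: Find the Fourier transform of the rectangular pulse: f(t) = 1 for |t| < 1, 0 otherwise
F(omega) = integral from -1 to 1 of e^(-j * omega * t) dt
= 2 * sin(1 * omega)/omega = 2 * sinc(1 * omega/pi)

Answer: 2 * sin(1 * omega)/omega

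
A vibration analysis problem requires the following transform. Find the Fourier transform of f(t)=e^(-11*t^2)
The Fourier transform of a Gaussian e^(-a*t^2) is sqrt(pi/a)*e^(-omega^2/(4a)).
With a=11: F(omega)=sqrt(pi/11)*e^(-omega^2/44)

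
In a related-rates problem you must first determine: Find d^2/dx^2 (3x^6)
Apply power rule 2 times:
d^1: 18x^5
d^2: 90x^4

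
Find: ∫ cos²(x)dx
Using identity cos²(u) = (1 + cos(2u))/2:
∫ (1 + cos(2x))/2 dx = x/2 + sin(2x)/4 + C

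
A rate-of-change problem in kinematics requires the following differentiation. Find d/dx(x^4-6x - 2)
Power rule: d/dx(ax^n)=n·a·x^(n-1)
Term by term: 4·x^3-6

Answer: 4x^3-6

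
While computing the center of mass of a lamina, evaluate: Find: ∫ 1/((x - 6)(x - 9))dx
Partial fractions: 1/((x-6)(x-9))=A/(x-6)+B/(x-9)
A=-1/3, B=1/3
∫ [-1/3· 1/(x-6)+1/3· 1/(x-9)] dx
=(1/3)[ln|x-9| - ln|x-6|]+C

Answer: (1/3)·ln|(x-9)/(x-6)|+C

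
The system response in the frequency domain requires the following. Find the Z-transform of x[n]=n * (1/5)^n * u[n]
Using the property Z{n*a^n*u[n]}=az/(z-a)^2
With a=1/5: X(z)=(1/5)z/(z - 1/5)^2, |z| > 1/5

Answer: (1/5)z/(z - 1/5)^2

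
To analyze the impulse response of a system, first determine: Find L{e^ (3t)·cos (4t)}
First shifting: L{e^(at)f(t)}=F(s-a)
L{cos(4t)}=s/(s²+16)
Shift: (s-3)/((s-3)²+16)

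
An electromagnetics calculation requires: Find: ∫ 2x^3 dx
Using power rule: ∫ 2x^3 dx = 2/4 x^4 + C = (1/2)x^4 + C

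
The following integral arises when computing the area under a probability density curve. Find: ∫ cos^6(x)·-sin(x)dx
Let u=cos(x), du=-sin(x) dx
∫ u^6 du=u^7/7 + C

Answer: cos^7(x)/7 + C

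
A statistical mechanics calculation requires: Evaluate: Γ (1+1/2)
Γ(n + 1/2)=(2n)!√π/(4^n·n!)
=2√π/(4·1)=(1/2)·√π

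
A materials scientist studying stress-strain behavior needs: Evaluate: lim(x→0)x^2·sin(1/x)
Squeeze theorem: -|x^2| ≤ x^2·sin(1/x) ≤ |x^2|
Since x^2 → 0 as x → 0, by squeeze theorem the limit is 0

Answer: 0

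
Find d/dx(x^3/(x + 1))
Quotient rule: (f/g)' = (f'g - fg')/g²
f = x^3, f' = 3x^2
g = x+1, g' = 1

Answer: (3x^2·(x+1) - x^3)/(x+1)²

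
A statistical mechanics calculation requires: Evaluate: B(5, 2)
B(x,y)=Γ(x)Γ(y)/Γ(x + y)=(x-1)!(y-1)!/(x + y-1)!
B(5,2)=4!·1!/6!=1/30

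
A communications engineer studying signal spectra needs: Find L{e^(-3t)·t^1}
First shifting: L{e^(at)f(t)} = F(s-a)
L{t^1} = 1/s^2
Shift s → s+3: 1/(s+3)^2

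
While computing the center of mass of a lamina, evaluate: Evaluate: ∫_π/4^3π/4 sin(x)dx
Antiderivative: -cos(x)
Evaluate at bounds: [-cos(1·3π/4)/1] - [-cos(1·π/4)/1]
= (-(-√2/2)+(√2/2))/1 = √2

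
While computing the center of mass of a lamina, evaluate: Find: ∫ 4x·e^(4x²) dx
Let u = 4x², du = 8x dx
∫ (1/2)e^u du = e^u/2+C

Answer: e^(4x²)/2+C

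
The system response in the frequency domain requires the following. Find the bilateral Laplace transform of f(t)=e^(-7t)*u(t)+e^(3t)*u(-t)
For e^(-7t)*u(t): L=1/(s+7), Re(s) > -7
For e^(3t)*u(-t): L=-1/(s-3), Re(s) < 3
Combined: F(s)=1/(s+7)-1/(s-3), -7 < Re(s) < 3

Answer: 1/(s+7)-1/(s-3), ROC: -7 < Re(s) < 3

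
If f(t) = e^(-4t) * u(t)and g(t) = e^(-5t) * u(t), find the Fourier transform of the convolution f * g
By the convolution theorem: F{f*g}=F(omega)*G(omega)
F(omega)=1/(4+j*omega), G(omega)=1/(5+j*omega)
F{f*g}=1/((4+j*omega)(5+j*omega))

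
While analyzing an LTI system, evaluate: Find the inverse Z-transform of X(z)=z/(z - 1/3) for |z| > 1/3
Standard pair: z/(z-a) <-> a^n * u[n] for causal signals
With a = 1/3: x[n] = (1/3)^n * u[n]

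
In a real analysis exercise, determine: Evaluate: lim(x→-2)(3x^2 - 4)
Polynomial is continuous, so substitute x = -2:
3·(-2)^2-4 = 8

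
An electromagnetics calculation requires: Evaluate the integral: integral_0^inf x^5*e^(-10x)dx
This is a Gamma integral. Substitute u = 10x (du = 10 dx):
integral_0^inf x^5*e^(-10x) dx = (1/10^6) integral_0^inf u^5*e^(-u) du
= Gamma(6)/10^6 = 5!/10^6 = 120/1000000

Answer: 3/25000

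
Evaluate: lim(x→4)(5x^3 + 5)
Polynomial is continuous, so substitute x = 4:
5·4^3+5 = 325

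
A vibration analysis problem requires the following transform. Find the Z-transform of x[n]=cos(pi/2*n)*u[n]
Z{cos(w0 * n) * u[n]}=z(z - cos(w0))/(z^2 - 2z * cos(w0) + 1)
With w0=pi/2: X(z)=z(z - cos(pi/2))/(z^2 - 2z * cos(pi/2) + 1)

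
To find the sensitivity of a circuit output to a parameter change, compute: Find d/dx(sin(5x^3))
Chain rule: d/dx[sin(u)] = cos(u)·u' where u = 5x^3
u' = 15x^2

Answer: 15x^2·cos(5x^3)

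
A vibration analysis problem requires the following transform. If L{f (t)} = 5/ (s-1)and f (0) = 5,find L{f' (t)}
L{f'(t)} = s·F(s) - f(0) = 5s/(s-1) - 5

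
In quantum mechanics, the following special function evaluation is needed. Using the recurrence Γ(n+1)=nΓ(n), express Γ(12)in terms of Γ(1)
Γ(12)=11Γ(11)=11·10Γ(10)=...=11!·Γ(1)=39916800·Γ(1)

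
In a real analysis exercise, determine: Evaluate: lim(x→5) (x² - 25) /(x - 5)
Factor: (x² - 25)=(x-5)(x+5)
Cancel (x-5): lim(x→5) (x+5)=10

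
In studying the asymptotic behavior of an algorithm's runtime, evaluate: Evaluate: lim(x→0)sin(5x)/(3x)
L'Hôpital (0/0): lim 5cos(5x)/3=5/3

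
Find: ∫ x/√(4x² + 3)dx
Let u = 4x²+3, du = 8x dx
∫ (1/8)·u^(-1/2) du = √u/4+C

Answer: √(4x²+3)/4+C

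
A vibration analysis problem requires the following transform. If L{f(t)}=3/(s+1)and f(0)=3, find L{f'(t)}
L{f'(t)}=s·F(s) - f(0)=3s/(s + 1) - 3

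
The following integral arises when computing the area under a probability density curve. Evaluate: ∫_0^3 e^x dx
Antiderivative: e^x
Evaluate: (e^3-1)

Answer: e^3-1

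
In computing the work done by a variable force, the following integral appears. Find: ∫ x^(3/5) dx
Power rule: ∫ x^(3/5) dx=x^(8/5)/(8/5)+C

Answer: (5/8)·x^(8/5)+C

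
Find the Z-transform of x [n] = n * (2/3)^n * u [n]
Using the property Z{n*a^n*u[n]}=az/(z-a)^2
With a=2/3: X(z)=(2/3)z/(z - 2/3)^2, |z| > 2/3

Answer: (2/3)z/(z - 2/3)^2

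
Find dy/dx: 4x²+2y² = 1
Differentiate: 8x+4y·(dy/dx)=0
dy/dx=-8x/(4y)=-2·(x/y)

Answer: dy/dx=-2·(x/y)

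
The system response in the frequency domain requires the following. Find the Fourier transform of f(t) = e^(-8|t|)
Using the standard pair: F{e^(-a|t|)} = 2a/(a^2+omega^2)
With a = 8: F(omega) = 16/(64+omega^2)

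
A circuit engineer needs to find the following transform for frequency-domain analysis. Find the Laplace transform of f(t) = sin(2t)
L{sin(wt)} = w/(s² + w²)
L{sin(2t)} = 2/(s² + 4)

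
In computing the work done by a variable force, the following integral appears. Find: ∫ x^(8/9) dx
Power rule: ∫ x^(8/9) dx = x^(17/9)/(17/9) + C

Answer: (9/17)·x^(17/9) + C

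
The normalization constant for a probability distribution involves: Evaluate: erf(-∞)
erf(-∞)=-1 (the error function is odd, so erf(-∞)=-erf(∞)=-1)

Answer: -1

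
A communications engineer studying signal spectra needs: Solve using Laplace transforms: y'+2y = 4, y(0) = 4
Take L of both sides: sY(s) - 4 + 2Y(s) = 4/s
Y(s)(s + 2) = 4/s + 4
Y(s) = 4/(s(s + 2)) + 4/(s + 2)
Partial fractions: 4/(s(s + 2)) = 2/s - 2/(s + 2)
So Y(s) = 2/s + 2/(s + 2)
Inverse transform (L^(-1){1/s} = 1, L^(-1){1/(s + 2)} = e^(-2t)):

Answer: y(t) = 2 + 2·e^(-2t)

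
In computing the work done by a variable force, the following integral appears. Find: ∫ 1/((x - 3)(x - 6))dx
Partial fractions: 1/((x-3)(x-6))=A/(x-3) + B/(x-6)
A=-1/3, B=1/3
∫ [-1/3· 1/(x-3) + 1/3· 1/(x-6)] dx
=(1/3)[ln|x-6| - ln|x-3|] + C

Answer: (1/3)·ln|(x-6)/(x-3)| + C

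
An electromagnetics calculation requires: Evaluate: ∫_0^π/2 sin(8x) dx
Antiderivative: -cos(8x)/8
Evaluate at bounds: [-cos(8·π/2)/8] - [-cos(8·0)/8]
=(-(1)+(1))/8=0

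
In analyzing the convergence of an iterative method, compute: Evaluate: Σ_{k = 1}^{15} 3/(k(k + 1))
Partial fractions: 3/(k(k+1)) = 3/k - 3/(k+1)
Telescoping sum: 3(1-1/16) = 3·15/16

Answer: 45/16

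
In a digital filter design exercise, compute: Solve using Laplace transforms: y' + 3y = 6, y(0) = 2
Take L of both sides: sY(s)-2+3Y(s) = 6/s
Y(s)(s+3) = 6/s+2
Y(s) = 6/(s(s+3))+2/(s+3)
Partial fractions: 6/(s(s+3)) = 2/s - 2/(s+3)
So Y(s) = 2/s
Inverse transform (L^(-1){1/s} = 1, L^(-1){1/(s+3)} = e^(-3t)):

Answer: y(t) = 2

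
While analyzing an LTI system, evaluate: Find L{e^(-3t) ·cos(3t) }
First shifting: L{e^(at)f(t)} = F(s-a)
L{cos(3t)} = s/(s²+9)
Shift: (s+3)/((s+3)²+9)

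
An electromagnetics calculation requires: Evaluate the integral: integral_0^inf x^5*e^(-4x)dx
This is a Gamma integral. Substitute u=4x (du=4 dx):
integral_0^inf x^5 * e^(-4x) dx=(1/4^6) integral_0^inf u^5 * e^(-u) du
=Gamma(6)/4^6=5!/4^6=120/4096

Answer: 15/512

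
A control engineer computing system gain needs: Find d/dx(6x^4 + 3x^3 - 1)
Power rule: d/dx(ax^n)=n·a·x^(n-1)
Term by term: 24·x^3+9·x^2

Answer: 24x^3+9x^2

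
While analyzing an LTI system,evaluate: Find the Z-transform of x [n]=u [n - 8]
Using the time-shift property: Z{u[n-8]}=z^(-8) * z/(z-1)
=z^(-7)/(z-1)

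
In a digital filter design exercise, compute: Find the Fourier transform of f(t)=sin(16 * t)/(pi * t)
sin(W * t)/(pi * t)=(W/pi) * sinc(W * t/pi) is the impulse response of the ideal low-pass filter with cutoff W (here W=16).
Its Fourier transform is a rectangular function:
F(omega)=1 for |omega| < 16, 0 otherwise

Answer: rect(omega/32) [i.e., 1 for |omega| < 16, 0 otherwise]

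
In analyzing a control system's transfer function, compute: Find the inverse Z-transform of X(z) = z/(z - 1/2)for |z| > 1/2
Standard pair: z/(z-a) <-> a^n*u[n] for causal signals
With a = 1/2: x[n] = (1/2)^n*u[n]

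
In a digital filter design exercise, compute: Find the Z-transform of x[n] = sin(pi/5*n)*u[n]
Z{sin(w0*n)*u[n]} = z*sin(w0)/(z^2 - 2z*cos(w0) + 1)
With w0 = pi/5: X(z) = z*sin(pi/5)/(z^2 - 2z*cos(pi/5) + 1)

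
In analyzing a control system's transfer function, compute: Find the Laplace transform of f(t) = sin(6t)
L{sin(wt)} = w/(s²+w²)
L{sin(6t)} = 6/(s²+36)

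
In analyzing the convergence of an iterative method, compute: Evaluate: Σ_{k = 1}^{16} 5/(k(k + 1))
Partial fractions: 5/(k(k+1)) = 5/k - 5/(k+1)
Telescoping sum: 5(1-1/17) = 5·16/17

Answer: 80/17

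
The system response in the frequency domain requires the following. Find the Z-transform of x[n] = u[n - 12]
Using the time-shift property: Z{u[n-12]}=z^(-12) * z/(z-1)
=z^(-11)/(z-1)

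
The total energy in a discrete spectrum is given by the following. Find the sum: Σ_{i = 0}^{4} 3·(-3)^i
Geometric series: S = a(1 - r^n)/(1 - r)
a = 3, r = -3, n = 5
S = 3(1+243)/4 = 183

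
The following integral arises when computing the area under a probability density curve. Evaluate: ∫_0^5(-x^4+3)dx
Step 1: Find antiderivative F(x) = (-1/5)x^5+3x
Step 2: F(5) - F(0) = -610 - (0) = -610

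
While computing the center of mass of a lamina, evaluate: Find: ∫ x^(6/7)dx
Power rule: ∫ x^(6/7) dx = x^(13/7)/(13/7)+C

Answer: (7/13)·x^(13/7)+C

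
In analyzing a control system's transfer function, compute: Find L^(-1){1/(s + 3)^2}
L^(-1){1/(s-a)^n} = t^(n-1)·e^(at)/(n-1)!
Here a = -3, n = 2: t^1·e^(-3t)/1

Answer: t·e^(-3t)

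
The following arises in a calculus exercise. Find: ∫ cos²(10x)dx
Using identity cos²(u)=(1 + cos(2u))/2:
∫ (1 + cos(20x))/2 dx=x/2 + sin(20x)/40 + C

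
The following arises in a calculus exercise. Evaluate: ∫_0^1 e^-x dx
Antiderivative: -e^-x
Evaluate: -(e^-1 - 1)

Answer: (e^-1 - 1)/(-1)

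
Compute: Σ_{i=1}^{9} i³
Using formula: Σ i^3 = [n(n + 1)/2]² = [9·10/2]² = 2025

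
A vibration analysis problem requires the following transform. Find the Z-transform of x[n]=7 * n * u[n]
Z{n*u[n]}=z/(z-1)^2
By linearity: Z{7*n*u[n]}=7z/(z-1)^2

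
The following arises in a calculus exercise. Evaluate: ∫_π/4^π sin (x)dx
Antiderivative: -cos(x)
Evaluate at bounds: [-cos(1·π)/1] - [-cos(1·π/4)/1]
=(-(-1) + (√2/2))/1=1 + √2/2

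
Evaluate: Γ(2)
Γ(n)=(n-1)! for positive integers
Γ(2)=1!=1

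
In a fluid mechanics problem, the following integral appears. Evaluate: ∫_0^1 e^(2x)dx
Antiderivative: (1/2)e^(2x)
Evaluate: (1/2)(e^2-1)

Answer: (e^2-1)/2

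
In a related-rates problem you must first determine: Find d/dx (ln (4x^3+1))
Chain rule: d/dx[ln(u)] = u'/u where u = 4x^3+1
u' = 12x^2

Answer: (12x^2)/(4x^3+1)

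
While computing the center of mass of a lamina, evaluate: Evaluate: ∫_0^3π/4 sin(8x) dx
Antiderivative: -cos(8x)/8
Evaluate at bounds: [-cos(8·3π/4)/8] - [-cos(8·0)/8]
=(-(1)+(1))/8=0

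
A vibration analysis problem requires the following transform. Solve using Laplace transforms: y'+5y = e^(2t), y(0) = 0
Take L: sY - 0+5Y=1/(s-2)
Y(s+5)=1/(s-2)+0
Y=1/((s-2)(s+5))+0/(s+5)
Partial fractions: 1/((s-2)(s+5))=(1/7)/(s-2) - (1/7)/(s+5)
So Y=(1/7)/(s-2) - (1/7)/(s+5)
Inverse Laplace transform (L^(-1){1/(s-2)}=e^(2t), L^(-1){1/(s+5)}=e^(-5t)):

Answer: y(t)=(1/7)·e^(2t) - (1/7)·e^(-5t)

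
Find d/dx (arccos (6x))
d/dx[arccos(u)]=-u'/√(1-u²), u=6x, u'=6

Answer: -6/√(1-36x²)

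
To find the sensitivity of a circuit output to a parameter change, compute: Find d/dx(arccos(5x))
d/dx[arccos(u)]=-u'/√(1-u²), u=5x, u'=5

Answer: -5/√(1 - 25x²)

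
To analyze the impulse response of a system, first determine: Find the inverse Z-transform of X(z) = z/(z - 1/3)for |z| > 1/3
Standard pair: z/(z-a) <-> a^n * u[n] for causal signals
With a=1/3: x[n]=(1/3)^n * u[n]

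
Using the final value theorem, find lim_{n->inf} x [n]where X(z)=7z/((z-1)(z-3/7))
Final value theorem: lim x[n]=lim_{z->1} (z-1)*X(z)
(z-1)*X(z)=7z/(z-3/7)
As z->1: 7/(1 - 3/7)=7/(4/7)=49/4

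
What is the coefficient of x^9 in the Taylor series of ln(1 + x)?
ln(1 + x) = Σ (-1)^(n + 1) x^n/n
Coefficient of x^9 = (-1)^10/9 = 1/9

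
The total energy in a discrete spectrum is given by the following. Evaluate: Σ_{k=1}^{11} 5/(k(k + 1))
Partial fractions: 5/(k(k + 1)) = 5/k - 5/(k + 1)
Telescoping sum: 5(1 - 1/12) = 5·11/12

Answer: 55/12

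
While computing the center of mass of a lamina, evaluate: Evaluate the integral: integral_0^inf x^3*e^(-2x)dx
This is a Gamma integral. Substitute u=2x (du=2 dx):
integral_0^inf x^3*e^(-2x) dx=(1/2^4) integral_0^inf u^3*e^(-u) du
=Gamma(4)/2^4=3!/2^4=6/16

Answer: 3/8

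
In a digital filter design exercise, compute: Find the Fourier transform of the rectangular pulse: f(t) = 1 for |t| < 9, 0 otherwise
F(omega) = integral from -9 to 9 of e^(-j*omega*t) dt
= 2*sin(9*omega)/omega = 18*sinc(9*omega/pi)

Answer: 2*sin(9*omega)/omega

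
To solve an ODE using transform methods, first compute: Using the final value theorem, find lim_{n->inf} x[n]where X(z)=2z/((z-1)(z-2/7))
Final value theorem: lim x[n] = lim_{z->1} (z-1)*X(z)
(z-1)*X(z) = 2z/(z-2/7)
As z->1: 2/(1-2/7) = 2/(5/7) = 14/5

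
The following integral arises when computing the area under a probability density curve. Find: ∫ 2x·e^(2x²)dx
Let u = 2x², du = 4x dx
∫ (1/2)e^u du = e^u/2 + C

Answer: e^(2x²)/2 + C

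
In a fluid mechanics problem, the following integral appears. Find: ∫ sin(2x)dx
Using substitution u=2x: ∫ sin(u) du/2=-cos(u)/2 + C

Answer: (-1/2)cos(2x) + C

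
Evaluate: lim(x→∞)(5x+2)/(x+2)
Divide numerator and denominator by x:
lim (5+2/x)/(1+2/x) = 5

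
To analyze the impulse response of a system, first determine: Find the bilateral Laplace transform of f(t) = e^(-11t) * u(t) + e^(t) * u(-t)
For e^(-11t) * u(t): L=1/(s + 11), Re(s) > -11
For e^(t) * u(-t): L=-1/(s-1), Re(s) < 1
Combined: F(s)=1/(s + 11) - 1/(s-1), -11 < Re(s) < 1

Answer: 1/(s + 11) - 1/(s-1), ROC: -11 < Re(s) < 1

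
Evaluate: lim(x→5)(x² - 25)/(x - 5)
Factor: (x² - 25)=(x-5)(x+5)
Cancel (x-5): lim(x→5) (x+5)=10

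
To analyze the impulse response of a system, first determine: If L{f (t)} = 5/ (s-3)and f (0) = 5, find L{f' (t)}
L{f'(t)} = s·F(s) - f(0) = 5s/(s-3)-5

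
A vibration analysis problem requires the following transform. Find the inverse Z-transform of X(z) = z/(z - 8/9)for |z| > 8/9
Standard pair: z/(z-a) <-> a^n*u[n] for causal signals
With a=8/9: x[n]=(8/9)^n*u[n]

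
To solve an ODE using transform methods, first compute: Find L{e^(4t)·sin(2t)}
First shifting: L{e^(at)f(t)}=F(s-a)
L{sin(2t)}=2/(s² + 4)
Shift: 2/((s-4)² + 4)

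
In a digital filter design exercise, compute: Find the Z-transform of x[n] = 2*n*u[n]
Z{n*u[n]}=z/(z-1)^2
By linearity: Z{2*n*u[n]}=2z/(z-1)^2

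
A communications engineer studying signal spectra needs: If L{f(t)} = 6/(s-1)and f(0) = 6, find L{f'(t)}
L{f'(t)}=s·F(s) - f(0)=6s/(s-1) - 6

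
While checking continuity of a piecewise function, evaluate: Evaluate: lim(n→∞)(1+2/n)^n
This is the definition of e^2: lim(1+2/n)^n=e^2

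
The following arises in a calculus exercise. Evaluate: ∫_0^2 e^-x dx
Antiderivative: -e^-x
Evaluate: -(e^-2-1)

Answer: (e^-2-1)/(-1)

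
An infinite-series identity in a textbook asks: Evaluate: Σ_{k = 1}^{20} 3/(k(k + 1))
Partial fractions: 3/(k(k+1))=3/k - 3/(k+1)
Telescoping sum: 3(1-1/21)=3·20/21

Answer: 20/7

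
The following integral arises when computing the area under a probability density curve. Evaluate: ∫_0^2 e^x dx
Antiderivative: e^x
Evaluate: (e^2-1)

Answer: e^2-1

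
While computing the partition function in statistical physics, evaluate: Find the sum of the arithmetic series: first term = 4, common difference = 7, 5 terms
Last term: a_n=4+(5-1)·7=32
Sum=n(a_1+a_n)/2=5(4+32)/2=90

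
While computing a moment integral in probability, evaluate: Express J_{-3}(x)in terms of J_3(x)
For integer n: J_{-n}(x)=(-1)^n J_n(x)
With n=3: J_{-3}(x)=(-1)^3 J_3(x)=-J_3(x)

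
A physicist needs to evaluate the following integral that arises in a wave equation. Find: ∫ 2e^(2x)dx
Since d/dx[e^(2x)]=2e^(2x), we get 1 e^(2x) + C

Answer: e^(2x) + C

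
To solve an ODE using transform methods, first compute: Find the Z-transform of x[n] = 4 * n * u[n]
Z{n * u[n]} = z/(z-1)^2
By linearity: Z{4 * n * u[n]} = 4z/(z-1)^2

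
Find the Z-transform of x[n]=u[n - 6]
Using the time-shift property: Z{u[n-6]} = z^(-6) * z/(z-1)
= z^(-5)/(z-1)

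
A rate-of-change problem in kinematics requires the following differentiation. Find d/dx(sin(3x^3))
Chain rule: d/dx[sin(u)] = cos(u)·u' where u = 3x^3
u' = 9x^2

Answer: 9x^2·cos(3x^3)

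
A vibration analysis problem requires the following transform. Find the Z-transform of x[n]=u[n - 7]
Using the time-shift property: Z{u[n-7]}=z^(-7) * z/(z-1)
=z^(-6)/(z-1)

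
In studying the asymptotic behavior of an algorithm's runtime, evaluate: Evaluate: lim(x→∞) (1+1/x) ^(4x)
Rewrite as [(1+1/x)^x]^4.
lim(1+1/x)^x = e^1, so limit = (e^1)^4 = e^4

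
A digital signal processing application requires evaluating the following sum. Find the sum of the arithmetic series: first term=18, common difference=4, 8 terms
Last term: a_n=18 + (8 - 1)·4=46
Sum=n(a_1 + a_n)/2=8(18 + 46)/2=256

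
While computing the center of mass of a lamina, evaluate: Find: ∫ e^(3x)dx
Since d/dx[e^(3x)]=3e^(3x), we get 1/3 e^(3x) + C

Answer: (1/3)e^(3x) + C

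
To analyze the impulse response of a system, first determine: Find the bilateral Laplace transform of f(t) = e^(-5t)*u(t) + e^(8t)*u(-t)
For e^(-5t)*u(t): L = 1/(s+5), Re(s) > -5
For e^(8t)*u(-t): L = -1/(s-8), Re(s) < 8
Combined: F(s) = 1/(s+5)-1/(s-8), -5 < Re(s) < 8

Answer: 1/(s+5)-1/(s-8), ROC: -5 < Re(s) < 8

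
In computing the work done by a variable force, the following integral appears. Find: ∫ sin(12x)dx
Using substitution u = 12x: ∫ sin(u) du/12 = -cos(u)/12 + C

Answer: (-1/12)cos(12x) + C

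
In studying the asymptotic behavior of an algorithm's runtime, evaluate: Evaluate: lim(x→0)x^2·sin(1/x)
Squeeze theorem: -|x^2| ≤ x^2·sin(1/x) ≤ |x^2|
Since x^2 → 0 as x → 0, by squeeze theorem the limit is 0

Answer: 0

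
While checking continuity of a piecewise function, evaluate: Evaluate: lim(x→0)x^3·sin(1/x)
Squeeze theorem: -|x^3| ≤ x^3·sin(1/x) ≤ |x^3|
Since x^3 → 0 as x → 0, by squeeze theorem the limit is 0

Answer: 0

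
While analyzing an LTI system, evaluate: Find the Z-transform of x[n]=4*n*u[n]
Z{n*u[n]}=z/(z-1)^2
By linearity: Z{4*n*u[n]}=4z/(z-1)^2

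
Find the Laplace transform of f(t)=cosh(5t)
L{cosh(at)} = s/(s²-a²)
L{cosh(5t)} = s/(s²-25)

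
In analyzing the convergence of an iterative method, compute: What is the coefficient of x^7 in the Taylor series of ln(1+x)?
ln(1+x)=Σ (-1)^(n+1) x^n/n
Coefficient of x^7=(-1)^8/7=1/7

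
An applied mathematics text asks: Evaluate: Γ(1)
Γ(n)=(n-1)! for positive integers
Γ(1)=0!=1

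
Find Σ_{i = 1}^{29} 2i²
=2·n(n + 1)(2n + 1)/6=2·29·30·59/6=17110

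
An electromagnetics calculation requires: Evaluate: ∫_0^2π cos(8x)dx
Antiderivative: sin(8x)/8
Evaluate at bounds: [sin(8·2π)/8] - [sin(8·0)/8]
= ((0) - (0))/8 = 0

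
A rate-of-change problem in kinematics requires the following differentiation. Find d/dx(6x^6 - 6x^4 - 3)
Power rule: d/dx(ax^n) = n·a·x^(n-1)
Term by term: 36·x^5-24·x^3

Answer: 36x^5-24x^3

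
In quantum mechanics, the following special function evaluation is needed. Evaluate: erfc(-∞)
erfc(x)=1 - erf(x); erfc(-∞)=1 - erf(-∞)=1 - (-1)=2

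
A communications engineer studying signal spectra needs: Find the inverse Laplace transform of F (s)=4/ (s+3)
L^(-1){4/(s-a)} = c·e^(at)
Here a = -3, c = 4

Answer: 4e^(-3t)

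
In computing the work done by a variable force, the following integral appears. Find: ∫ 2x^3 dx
Using power rule: ∫ 2x^3 dx = 2/4 x^4 + C = (1/2)x^4 + C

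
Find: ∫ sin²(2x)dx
Using identity sin²(u)=(1 - cos(2u))/2:
∫ (1 - cos(4x))/2 dx=x/2 - sin(4x)/8 + C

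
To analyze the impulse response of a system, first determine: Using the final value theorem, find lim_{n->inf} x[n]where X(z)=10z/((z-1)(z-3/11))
Final value theorem: lim x[n] = lim_{z->1} (z-1)*X(z)
(z-1)*X(z) = 10z/(z-3/11)
As z->1: 10/(1 - 3/11) = 10/(8/11) = 55/4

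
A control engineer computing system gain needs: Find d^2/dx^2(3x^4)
Apply power rule 2 times:
d^1: 12x^3
d^2: 36x^2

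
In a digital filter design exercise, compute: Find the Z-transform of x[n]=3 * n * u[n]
Z{n*u[n]}=z/(z-1)^2
By linearity: Z{3*n*u[n]}=3z/(z-1)^2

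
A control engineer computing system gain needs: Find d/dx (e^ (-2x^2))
Chain rule: d/dx[e^u]=e^u · u' where u=-2x^2
u'=-4x

Answer: -4x·e^(-2x^2)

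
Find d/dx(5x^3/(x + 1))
Quotient rule: (f/g)' = (f'g - fg')/g²
f = 5x^3, f' = 15x^2
g = x+1, g' = 1

Answer: (15x^2·(x+1)-5x^3)/(x+1)²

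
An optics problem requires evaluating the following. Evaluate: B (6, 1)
B(x,y)=Γ(x)Γ(y)/Γ(x + y)=(x-1)!(y-1)!/(x + y-1)!
B(6,1)=5!·0!/6!=1/6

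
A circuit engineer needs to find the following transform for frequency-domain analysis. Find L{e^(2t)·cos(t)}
First shifting: L{e^(at)f(t)} = F(s-a)
L{cos(t)} = s/(s²+1)
Shift: (s-2)/((s-2)²+1)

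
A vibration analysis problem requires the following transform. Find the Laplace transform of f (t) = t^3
L{t^n} = n!/s^(n + 1)
L{t^3} = 3!/s^4 = 6/s^4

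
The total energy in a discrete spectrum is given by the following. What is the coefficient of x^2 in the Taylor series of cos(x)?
cos(x)=Σ (-1)^k x^(2k)/(2k)!
For x^2: (-1)^1/2!=-1/2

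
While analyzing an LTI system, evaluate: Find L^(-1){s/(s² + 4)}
L^(-1){s/(s² + w²)}=cos(wt)
Here w=2

Answer: cos(2t)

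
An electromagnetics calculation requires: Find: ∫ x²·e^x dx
Integration by parts twice:
First: u=x², dv=e^x dx => x²e^x - 2∫ xe^x dx
Second: u=x, dv=e^x dx => xe^x - e^x
Combining: x²e^x - 2xe^x+2e^x+C

Answer: e^x(x² - 2x+2)+C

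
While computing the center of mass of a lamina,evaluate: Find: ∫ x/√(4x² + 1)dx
Let u=4x² + 1, du=8x dx
∫ (1/8)·u^(-1/2) du=√u/4 + C

Answer: √(4x² + 1)/4 + C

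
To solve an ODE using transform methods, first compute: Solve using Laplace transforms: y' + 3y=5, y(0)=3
Take L of both sides: sY(s)-3+3Y(s)=5/s
Y(s)(s+3)=5/s+3
Y(s)=5/(s(s+3))+3/(s+3)
Partial fractions: 5/(s(s+3))=(5/3)/s - (5/3)/(s+3)
So Y(s)=(5/3)/s+(4/3)/(s+3)
Inverse transform (L^(-1){1/s}=1, L^(-1){1/(s+3)}=e^(-3t)):

Answer: y(t)=5/3+(4/3)·e^(-3t)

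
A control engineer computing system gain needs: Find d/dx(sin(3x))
Chain rule: d/dx[sin(u)] = cos(u)·u' where u = 3x
u' = 3

Answer: 3·cos(3x)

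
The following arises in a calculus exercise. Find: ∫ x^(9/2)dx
Power rule: ∫ x^(9/2) dx = x^(11/2)/(11/2)+C

Answer: (2/11)·x^(11/2)+C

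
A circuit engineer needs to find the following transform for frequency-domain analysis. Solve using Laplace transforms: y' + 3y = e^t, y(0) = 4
Take L: sY - 4 + 3Y=1/(s-1)
Y(s + 3)=1/(s-1) + 4
Y=1/((s-1)(s + 3)) + 4/(s + 3)
Partial fractions: 1/((s-1)(s + 3))=(1/4)/(s-1) - (1/4)/(s + 3)
So Y=(1/4)/(s-1) + (15/4)/(s + 3)
Inverse Laplace transform (L^(-1){1/(s-1)}=e^t, L^(-1){1/(s + 3)}=e^(-3t)):

Answer: y(t)=(1/4)·e^t + (15/4)·e^(-3t)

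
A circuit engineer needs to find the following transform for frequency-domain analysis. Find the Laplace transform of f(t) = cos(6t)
L{cos(wt)}=s/(s² + w²)
L{cos(6t)}=s/(s² + 36)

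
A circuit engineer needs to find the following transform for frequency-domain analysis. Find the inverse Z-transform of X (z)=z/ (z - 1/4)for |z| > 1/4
Standard pair: z/(z-a) <-> a^n*u[n] for causal signals
With a=1/4: x[n]=(1/4)^n*u[n]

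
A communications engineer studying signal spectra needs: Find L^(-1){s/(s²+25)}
L^(-1){s/(s² + w²)} = cos(wt)
Here w = 5

Answer: cos(5t)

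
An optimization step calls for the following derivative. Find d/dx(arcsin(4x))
d/dx[arcsin(u)]=u'/√(1-u²), u=4x, u'=4

Answer: 4/√(1-16x²)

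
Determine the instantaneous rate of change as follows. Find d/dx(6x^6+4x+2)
Power rule: d/dx(ax^n) = n·a·x^(n-1)
Term by term: 36·x^5+4

Answer: 36x^5+4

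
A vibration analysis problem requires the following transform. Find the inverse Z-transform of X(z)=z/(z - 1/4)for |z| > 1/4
Standard pair: z/(z-a) <-> a^n*u[n] for causal signals
With a = 1/4: x[n] = (1/4)^n*u[n]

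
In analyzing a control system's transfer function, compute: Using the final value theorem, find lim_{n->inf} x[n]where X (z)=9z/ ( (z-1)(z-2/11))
Final value theorem: lim x[n]=lim_{z->1} (z-1)*X(z)
(z-1)*X(z)=9z/(z-2/11)
As z->1: 9/(1-2/11)=9/(9/11)=11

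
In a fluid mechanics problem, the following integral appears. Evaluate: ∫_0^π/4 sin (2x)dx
Antiderivative: -cos(2x)/2
Evaluate at bounds: [-cos(2·π/4)/2] - [-cos(2·0)/2]
=(-(0) + (1))/2=1/2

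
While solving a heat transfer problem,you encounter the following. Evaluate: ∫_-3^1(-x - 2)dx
Step 1: Find antiderivative F(x) = (-1/2)x^2-2x
Step 2: F(1) - F(-3) = -5/2 - (3/2) = -4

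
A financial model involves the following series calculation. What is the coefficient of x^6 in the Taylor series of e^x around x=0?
Taylor series of e^x = Σ x^n/n!
Coefficient of x^6 = 1/6! = 1/720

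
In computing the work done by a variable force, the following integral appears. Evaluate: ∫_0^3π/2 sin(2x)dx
Antiderivative: -cos(2x)/2
Evaluate at bounds: [-cos(2·3π/2)/2] - [-cos(2·0)/2]
= (-(-1) + (1))/2 = 1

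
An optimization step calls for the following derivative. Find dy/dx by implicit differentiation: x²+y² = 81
Differentiate both sides: 2x+2y·(dy/dx)=0
Solve: dy/dx=-2x/(2y)=-x/y

Answer: dy/dx=-x/y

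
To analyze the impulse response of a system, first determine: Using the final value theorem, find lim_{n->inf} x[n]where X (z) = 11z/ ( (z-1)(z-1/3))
Final value theorem: lim x[n]=lim_{z->1} (z-1)*X(z)
(z-1)*X(z)=11z/(z-1/3)
As z->1: 11/(1-1/3)=11/(2/3)=33/2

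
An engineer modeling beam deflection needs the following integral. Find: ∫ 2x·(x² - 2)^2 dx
Let u = x² - 2, du = 2x dx
∫ u^2 du = u^3/3+C

Answer: (x² - 2)^3/3+C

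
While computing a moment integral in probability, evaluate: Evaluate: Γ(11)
Γ(n)=(n-1)! for positive integers
Γ(11)=10!=3628800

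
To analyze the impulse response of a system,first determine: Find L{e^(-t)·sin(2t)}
First shifting: L{e^(at)f(t)} = F(s-a)
L{sin(2t)} = 2/(s²+4)
Shift: 2/((s+1)²+4)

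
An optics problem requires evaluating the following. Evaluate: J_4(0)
J_n(0) = 0 for all n > 0 (Bessel function of first kind)
J_4(0) = 0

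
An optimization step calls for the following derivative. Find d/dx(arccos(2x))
d/dx[arccos(u)] = -u'/√(1-u²), u = 2x, u' = 2

Answer: -2/√(1 - 4x²)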